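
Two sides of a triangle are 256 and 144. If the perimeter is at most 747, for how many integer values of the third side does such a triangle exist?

Triangle inequality: 112 < x < 400. Perimeter ≤ 747 gives x ≤ 747 − 256 − 144 = 347.
So 112 < x ≤ 347; integers 113 through 347: 235 values.

235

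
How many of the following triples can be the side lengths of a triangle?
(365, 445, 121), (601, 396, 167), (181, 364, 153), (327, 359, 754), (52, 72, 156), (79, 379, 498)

1

(121,365,445): 121+365 > 445 → valid
(167,396,601): 167+396 ≤ 601 → not valid
(153,181,364): 153+181 ≤ 364 → not valid
(327,359,754): 327+359 ≤ 754 → not valid
(52,72,156): 52+72 ≤ 156 → not valid
(79,379,498): 79+379 ≤ 498 → not valid
1 of the 6 triples forms a triangle.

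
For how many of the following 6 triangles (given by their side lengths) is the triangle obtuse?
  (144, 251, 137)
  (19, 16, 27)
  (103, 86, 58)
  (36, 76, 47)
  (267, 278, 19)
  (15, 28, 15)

(144,251,137): 137²+144² = 39505 < 63001 = 251² → obtuse
(19,16,27): 16²+19² = 617 < 729 = 27² → obtuse
(103,86,58): 58²+86² = 10760 > 10609 = 103² → acute
(36,76,47): 36²+47² = 3505 < 5776 = 76² → obtuse
(267,278,19): 19²+267² = 71650 < 77284 = 278² → obtuse
(15,28,15): 15²+15² = 450 < 784 = 28² → obtuse
5 of the 6 are obtuse.

5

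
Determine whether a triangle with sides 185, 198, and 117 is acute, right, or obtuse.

Compare the square of the longest side to the sum of squares of the other two: 117² + 185² = 47914 > 39204 = 198².

acute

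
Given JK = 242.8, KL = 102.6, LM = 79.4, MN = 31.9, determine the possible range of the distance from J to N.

28.9 ≤ JN ≤ 456.7

The maximum is all hops collinear in one direction: 242.8 + 102.6 + 79.4 + 31.9 = 456.7.
The longest hop is 242.8; the others sum to 213.9. Folding the others back against it leaves at least 242.8 − 213.9 = 28.9.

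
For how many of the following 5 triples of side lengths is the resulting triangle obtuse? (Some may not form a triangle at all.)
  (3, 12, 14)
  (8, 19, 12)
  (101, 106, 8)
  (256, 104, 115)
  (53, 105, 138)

4

(3,12,14): 3²+12² = 153 < 196 = 14² → obtuse
(8,19,12): 8²+12² = 208 < 361 = 19² → obtuse
(101,106,8): 8²+101² = 10265 < 11236 = 106² → obtuse
(256,104,115): 104+115 ≤ 256, not a triangle
(53,105,138): 53²+105² = 13834 < 19044 = 138² → obtuse
4 of the 5 are obtuse.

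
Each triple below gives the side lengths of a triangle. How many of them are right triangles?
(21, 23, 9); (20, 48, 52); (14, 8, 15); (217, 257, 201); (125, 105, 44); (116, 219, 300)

1

(21,23,9): 9²+21² = 522 < 529 = 23² → obtuse
(20,48,52): 20²+48² = 2704 = 52² → right
(14,8,15): 8²+14² = 260 > 225 = 15² → acute
(217,257,201): 201²+217² = 87490 > 66049 = 257² → acute
(125,105,44): 44²+105² = 12961 < 15625 = 125² → obtuse
(116,219,300): 116²+219² = 61417 < 90000 = 300² → obtuse
1 of the 6 is right.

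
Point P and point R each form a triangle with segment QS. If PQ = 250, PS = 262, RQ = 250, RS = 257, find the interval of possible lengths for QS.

12 < QS < 507

From triangle PQS: |250 − 262| < QS < 250 + 262, i.e. 12 < QS < 512.
From triangle RQS: 7 < QS < 507.
Both must hold, so QS lies in the intersection.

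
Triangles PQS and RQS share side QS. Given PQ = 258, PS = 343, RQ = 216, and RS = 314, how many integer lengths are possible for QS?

431

From triangle PQS: 85 < QS < 601.
From triangle RQS: 98 < QS < 530.
Intersection: 98 < QS < 530, so integers 99 through 529: 431 values.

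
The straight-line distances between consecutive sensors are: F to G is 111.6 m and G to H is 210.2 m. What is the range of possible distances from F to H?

By the triangle inequality, |111.6 − 210.2| ≤ FH ≤ 111.6 + 210.2.

98.6 ≤ FH ≤ 321.8 m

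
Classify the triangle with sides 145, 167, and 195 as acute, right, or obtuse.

Compare the square of the longest side to the sum of squares of the other two: 145² + 167² = 48914 > 38025 = 195².

acute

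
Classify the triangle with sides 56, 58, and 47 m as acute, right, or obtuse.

acute

Compare the square of the longest side to the sum of squares of the other two: 47² + 56² = 5345 > 3364 = 58².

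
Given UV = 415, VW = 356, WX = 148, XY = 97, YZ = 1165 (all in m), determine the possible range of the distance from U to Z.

The maximum is all hops collinear in one direction: 415 + 356 + 148 + 97 + 1165 = 2181.
The longest hop is 1165; the others sum to 1016. Folding the others back against it leaves at least 1165 − 1016 = 149.

149 ≤ UZ ≤ 2181 m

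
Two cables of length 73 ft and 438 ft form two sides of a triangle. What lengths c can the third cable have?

By the triangle inequality, c must be less than 73 + 438 = 511 and greater than |73 − 438| = 365.

365 < c < 511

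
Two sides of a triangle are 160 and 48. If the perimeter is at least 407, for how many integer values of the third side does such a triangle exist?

9

Triangle inequality: 112 < x < 208. Perimeter ≥ 407 gives x ≥ 407 − 160 − 48 = 199.
So 199 ≤ x < 208; integers 199 through 207: 9 values.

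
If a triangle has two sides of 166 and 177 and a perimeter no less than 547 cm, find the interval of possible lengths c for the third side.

Triangle inequality alone gives 11 < c < 343.
The perimeter condition gives c ≥ 547 − 166 − 177 = 204.
Intersecting the two: 204 ≤ c < 343.

204 ≤ c < 343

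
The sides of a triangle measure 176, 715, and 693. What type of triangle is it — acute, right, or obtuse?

Compare the square of the longest side to the sum of squares of the other two: 176² + 693² = 511225 = 715².

right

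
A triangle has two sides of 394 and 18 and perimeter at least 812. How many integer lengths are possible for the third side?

Triangle inequality: 376 < x < 412. Perimeter ≥ 812 gives x ≥ 812 − 394 − 18 = 400.
So 400 ≤ x < 412; integers 400 through 411: 12 values.

12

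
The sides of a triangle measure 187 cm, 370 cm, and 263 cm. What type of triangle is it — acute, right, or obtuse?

obtuse

Compare the square of the longest side to the sum of squares of the other two: 187² + 263² = 104138 < 136900 = 370².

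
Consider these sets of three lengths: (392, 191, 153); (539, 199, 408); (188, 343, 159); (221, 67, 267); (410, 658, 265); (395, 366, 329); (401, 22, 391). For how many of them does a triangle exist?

6

(153,191,392): 153+191 ≤ 392 → not valid
(199,408,539): 199+408 > 539 → valid
(159,188,343): 159+188 > 343 → valid
(67,221,267): 67+221 > 267 → valid
(265,410,658): 265+410 > 658 → valid
(329,366,395): 329+366 > 395 → valid
(22,391,401): 22+391 > 401 → valid
6 of the 7 triples form a triangle.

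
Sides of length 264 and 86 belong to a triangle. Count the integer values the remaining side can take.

The third side lies in the open interval (178, 350).
Integers from 179 to 349 inclusive: 349 − 179 + 1 = 171.

171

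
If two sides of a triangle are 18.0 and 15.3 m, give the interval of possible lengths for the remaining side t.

By the triangle inequality, t must be less than 18.0 + 15.3 = 33.3 and greater than |18.0 − 15.3| = 2.7.

2.7 < t < 33.3 (m)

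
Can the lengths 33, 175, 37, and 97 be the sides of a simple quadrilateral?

For a quadrilateral, each side must be shorter than the sum of the others.
Here the longest side is 175, but the remaining 3 sides sum to only 167.

No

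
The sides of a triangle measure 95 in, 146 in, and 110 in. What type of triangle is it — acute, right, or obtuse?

Compare the square of the longest side to the sum of squares of the other two: 95² + 110² = 21125 < 21316 = 146².

obtuse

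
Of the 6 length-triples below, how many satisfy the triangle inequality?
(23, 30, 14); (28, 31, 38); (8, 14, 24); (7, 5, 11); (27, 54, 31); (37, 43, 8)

(14,23,30): 14+23 > 30 → valid
(28,31,38): 28+31 > 38 → valid
(8,14,24): 8+14 ≤ 24 → not valid
(5,7,11): 5+7 > 11 → valid
(27,31,54): 27+31 > 54 → valid
(8,37,43): 8+37 > 43 → valid
5 of the 6 triples form a triangle.

5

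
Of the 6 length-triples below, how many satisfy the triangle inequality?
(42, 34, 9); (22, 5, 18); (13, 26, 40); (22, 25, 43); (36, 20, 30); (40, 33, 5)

4

(9,34,42): 9+34 > 42 → valid
(5,18,22): 5+18 > 22 → valid
(13,26,40): 13+26 ≤ 40 → not valid
(22,25,43): 22+25 > 43 → valid
(20,30,36): 20+30 > 36 → valid
(5,33,40): 5+33 ≤ 40 → not valid
4 of the 6 triples form a triangle.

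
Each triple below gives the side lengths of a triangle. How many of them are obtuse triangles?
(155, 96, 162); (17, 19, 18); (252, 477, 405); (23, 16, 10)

(155,96,162): 96²+155² = 33241 > 26244 = 162² → acute
(17,19,18): 17²+18² = 613 > 361 = 19² → acute
(252,477,405): 252²+405² = 227529 = 477² → right
(23,16,10): 10²+16² = 356 < 529 = 23² → obtuse
1 of the 4 is obtuse.

1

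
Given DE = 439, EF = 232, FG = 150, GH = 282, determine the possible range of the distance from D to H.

The maximum is all hops collinear in one direction: 439 + 232 + 150 + 282 = 1103.
The longest hop is 439; the others sum to 664. Since 439 ≤ 664, the path can fold back on itself completely, so the minimum distance is 0.

0 ≤ DH ≤ 1103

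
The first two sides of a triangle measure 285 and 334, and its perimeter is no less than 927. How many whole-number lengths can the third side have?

311

Triangle inequality: 49 < x < 619. Perimeter ≥ 927 gives x ≥ 927 − 285 − 334 = 308.
So 308 ≤ x < 619; integers 308 through 618: 311 values.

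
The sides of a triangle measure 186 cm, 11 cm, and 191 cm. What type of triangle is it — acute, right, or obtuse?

Compare the square of the longest side to the sum of squares of the other two: 11² + 186² = 34717 < 36481 = 191².

obtuse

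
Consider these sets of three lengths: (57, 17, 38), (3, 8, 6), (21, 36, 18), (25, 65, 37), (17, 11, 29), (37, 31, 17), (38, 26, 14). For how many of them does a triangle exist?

(17,38,57): 17+38 ≤ 57 → not valid
(3,6,8): 3+6 > 8 → valid
(18,21,36): 18+21 > 36 → valid
(25,37,65): 25+37 ≤ 65 → not valid
(11,17,29): 11+17 ≤ 29 → not valid
(17,31,37): 17+31 > 37 → valid
(14,26,38): 14+26 > 38 → valid
4 of the 7 triples form a triangle.

4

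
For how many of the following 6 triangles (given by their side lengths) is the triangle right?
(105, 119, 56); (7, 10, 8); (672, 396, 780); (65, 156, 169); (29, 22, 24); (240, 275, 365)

(105,119,56): 56²+105² = 14161 = 119² → right
(7,10,8): 7²+8² = 113 > 100 = 10² → acute
(672,396,780): 396²+672² = 608400 = 780² → right
(65,156,169): 65²+156² = 28561 = 169² → right
(29,22,24): 22²+24² = 1060 > 841 = 29² → acute
(240,275,365): 240²+275² = 133225 = 365² → right
4 of the 6 are right.

4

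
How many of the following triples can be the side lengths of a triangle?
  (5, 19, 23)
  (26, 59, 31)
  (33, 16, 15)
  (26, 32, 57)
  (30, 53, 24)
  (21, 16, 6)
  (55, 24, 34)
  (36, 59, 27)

(5,19,23): 5+19 > 23 → valid
(26,31,59): 26+31 ≤ 59 → not valid
(15,16,33): 15+16 ≤ 33 → not valid
(26,32,57): 26+32 > 57 → valid
(24,30,53): 24+30 > 53 → valid
(6,16,21): 6+16 > 21 → valid
(24,34,55): 24+34 > 55 → valid
(27,36,59): 27+36 > 59 → valid
6 of the 8 triples form a triangle.

6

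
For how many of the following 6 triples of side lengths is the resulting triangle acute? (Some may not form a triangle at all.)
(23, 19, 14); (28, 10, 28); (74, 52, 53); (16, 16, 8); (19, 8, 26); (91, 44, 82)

(23,19,14): 14²+19² = 557 > 529 = 23² → acute
(28,10,28): 10²+28² = 884 > 784 = 28² → acute
(74,52,53): 52²+53² = 5513 > 5476 = 74² → acute
(16,16,8): 8²+16² = 320 > 256 = 16² → acute
(19,8,26): 8²+19² = 425 < 676 = 26² → obtuse
(91,44,82): 44²+82² = 8660 > 8281 = 91² → acute
5 of the 6 are acute.

5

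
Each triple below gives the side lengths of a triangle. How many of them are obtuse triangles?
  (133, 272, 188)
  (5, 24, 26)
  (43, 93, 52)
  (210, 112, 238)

(133,272,188): 133²+188² = 53033 < 73984 = 272² → obtuse
(5,24,26): 5²+24² = 601 < 676 = 26² → obtuse
(43,93,52): 43²+52² = 4553 < 8649 = 93² → obtuse
(210,112,238): 112²+210² = 56644 = 238² → right
3 of the 4 are obtuse.

3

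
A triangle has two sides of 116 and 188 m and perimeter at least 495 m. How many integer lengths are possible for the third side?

113

Triangle inequality: 72 < x < 304. Perimeter ≥ 495 gives x ≥ 495 − 116 − 188 = 191.
So 191 ≤ x < 304; integers 191 through 303: 113 values.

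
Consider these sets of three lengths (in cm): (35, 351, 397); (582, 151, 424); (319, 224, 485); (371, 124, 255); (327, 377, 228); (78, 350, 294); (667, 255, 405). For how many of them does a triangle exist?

4

(35,351,397): 35+351 ≤ 397 → not valid
(151,424,582): 151+424 ≤ 582 → not valid
(224,319,485): 224+319 > 485 → valid
(124,255,371): 124+255 > 371 → valid
(228,327,377): 228+327 > 377 → valid
(78,294,350): 78+294 > 350 → valid
(255,405,667): 255+405 ≤ 667 → not valid
4 of the 7 triples form a triangle.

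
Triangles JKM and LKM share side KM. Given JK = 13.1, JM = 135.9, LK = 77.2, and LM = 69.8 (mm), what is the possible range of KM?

From triangle JKM: |13.1 − 135.9| < KM < 13.1 + 135.9, i.e. 122.8 < KM < 149.0.
From triangle LKM: 7.4 < KM < 147.0.
Both must hold, so KM lies in the intersection.

122.8 < KM < 147.0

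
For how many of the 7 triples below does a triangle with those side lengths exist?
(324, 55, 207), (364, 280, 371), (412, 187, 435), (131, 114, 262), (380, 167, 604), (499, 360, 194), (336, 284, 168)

4

(55,207,324): 55+207 ≤ 324 → not valid
(280,364,371): 280+364 > 371 → valid
(187,412,435): 187+412 > 435 → valid
(114,131,262): 114+131 ≤ 262 → not valid
(167,380,604): 167+380 ≤ 604 → not valid
(194,360,499): 194+360 > 499 → valid
(168,284,336): 168+284 > 336 → valid
4 of the 7 triples form a triangle.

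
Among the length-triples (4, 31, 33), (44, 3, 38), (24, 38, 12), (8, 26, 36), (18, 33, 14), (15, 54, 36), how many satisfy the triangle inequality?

(4,31,33): 4+31 > 33 → valid
(3,38,44): 3+38 ≤ 44 → not valid
(12,24,38): 12+24 ≤ 38 → not valid
(8,26,36): 8+26 ≤ 36 → not valid
(14,18,33): 14+18 ≤ 33 → not valid
(15,36,54): 15+36 ≤ 54 → not valid
1 of the 6 triples forms a triangle.

1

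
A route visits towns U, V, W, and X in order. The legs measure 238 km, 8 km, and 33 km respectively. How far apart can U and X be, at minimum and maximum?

The maximum is all hops collinear in one direction: 238 + 8 + 33 = 279.
The longest hop is 238; the others sum to 41. Folding the others back against it leaves at least 238 − 41 = 197.

197 ≤ UX ≤ 279 km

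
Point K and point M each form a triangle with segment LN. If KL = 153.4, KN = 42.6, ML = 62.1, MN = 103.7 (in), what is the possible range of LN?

From triangle KLN: |153.4 − 42.6| < LN < 153.4 + 42.6, i.e. 110.8 < LN < 196.0.
From triangle MLN: 41.6 < LN < 165.8.
Both must hold, so LN lies in the intersection.

110.8 < LN < 165.8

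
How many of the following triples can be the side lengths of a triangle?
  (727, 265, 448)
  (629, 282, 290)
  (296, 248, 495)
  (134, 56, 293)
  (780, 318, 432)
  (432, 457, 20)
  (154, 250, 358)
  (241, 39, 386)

(265,448,727): 265+448 ≤ 727 → not valid
(282,290,629): 282+290 ≤ 629 → not valid
(248,296,495): 248+296 > 495 → valid
(56,134,293): 56+134 ≤ 293 → not valid
(318,432,780): 318+432 ≤ 780 → not valid
(20,432,457): 20+432 ≤ 457 → not valid
(154,250,358): 154+250 > 358 → valid
(39,241,386): 39+241 ≤ 386 → not valid
2 of the 8 triples form a triangle.

2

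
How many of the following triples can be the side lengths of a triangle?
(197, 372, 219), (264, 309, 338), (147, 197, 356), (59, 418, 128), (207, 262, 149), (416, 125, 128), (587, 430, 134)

(197,219,372): 197+219 > 372 → valid
(264,309,338): 264+309 > 338 → valid
(147,197,356): 147+197 ≤ 356 → not valid
(59,128,418): 59+128 ≤ 418 → not valid
(149,207,262): 149+207 > 262 → valid
(125,128,416): 125+128 ≤ 416 → not valid
(134,430,587): 134+430 ≤ 587 → not valid
3 of the 7 triples form a triangle.

3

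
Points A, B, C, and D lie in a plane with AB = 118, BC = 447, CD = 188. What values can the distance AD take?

141 ≤ AD ≤ 753

The maximum is all hops collinear in one direction: 118 + 447 + 188 = 753.
The longest hop is 447; the others sum to 306. Folding the others back against it leaves at least 447 − 306 = 141.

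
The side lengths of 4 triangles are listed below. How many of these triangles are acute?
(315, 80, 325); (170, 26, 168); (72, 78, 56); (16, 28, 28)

(315,80,325): 80²+315² = 105625 = 325² → right
(170,26,168): 26²+168² = 28900 = 170² → right
(72,78,56): 56²+72² = 8320 > 6084 = 78² → acute
(16,28,28): 16²+28² = 1040 > 784 = 28² → acute
2 of the 4 are acute.

2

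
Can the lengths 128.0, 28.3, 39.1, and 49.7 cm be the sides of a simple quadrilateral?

For a quadrilateral, each side must be shorter than the sum of the others.
Here the longest side is 128.0, but the remaining 3 sides sum to only 117.1.

No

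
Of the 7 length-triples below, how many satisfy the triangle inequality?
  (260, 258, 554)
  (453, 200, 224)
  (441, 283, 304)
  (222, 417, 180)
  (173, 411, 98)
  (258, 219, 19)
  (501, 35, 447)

(258,260,554): 258+260 ≤ 554 → not valid
(200,224,453): 200+224 ≤ 453 → not valid
(283,304,441): 283+304 > 441 → valid
(180,222,417): 180+222 ≤ 417 → not valid
(98,173,411): 98+173 ≤ 411 → not valid
(19,219,258): 19+219 ≤ 258 → not valid
(35,447,501): 35+447 ≤ 501 → not valid
1 of the 7 triples forms a triangle.

1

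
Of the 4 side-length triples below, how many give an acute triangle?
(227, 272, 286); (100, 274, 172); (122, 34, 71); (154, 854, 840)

1

(227,272,286): 227²+272² = 125513 > 81796 = 286² → acute
(100,274,172): 100+172 ≤ 274, not a triangle
(122,34,71): 34+71 ≤ 122, not a triangle
(154,854,840): 154²+840² = 729316 = 854² → right
1 of the 4 is acute.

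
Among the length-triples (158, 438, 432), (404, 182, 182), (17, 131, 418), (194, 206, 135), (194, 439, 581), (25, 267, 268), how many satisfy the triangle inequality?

4

(158,432,438): 158+432 > 438 → valid
(182,182,404): 182+182 ≤ 404 → not valid
(17,131,418): 17+131 ≤ 418 → not valid
(135,194,206): 135+194 > 206 → valid
(194,439,581): 194+439 > 581 → valid
(25,267,268): 25+267 > 268 → valid
4 of the 6 triples form a triangle.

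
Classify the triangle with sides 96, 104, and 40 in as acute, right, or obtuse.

right

Compare the square of the longest side to the sum of squares of the other two: 40² + 96² = 10816 = 104².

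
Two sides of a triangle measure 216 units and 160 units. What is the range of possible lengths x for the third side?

By the triangle inequality, x must be less than 216 + 160 = 376 and greater than |216 − 160| = 56.

56 < x < 376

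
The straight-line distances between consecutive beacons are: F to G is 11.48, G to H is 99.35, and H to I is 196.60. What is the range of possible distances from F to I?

The maximum is all hops collinear in one direction: 11.48 + 99.35 + 196.60 = 307.43.
The longest hop is 196.60; the others sum to 110.83. Folding the others back against it leaves at least 196.60 − 110.83 = 85.77.

85.77 ≤ FI ≤ 307.43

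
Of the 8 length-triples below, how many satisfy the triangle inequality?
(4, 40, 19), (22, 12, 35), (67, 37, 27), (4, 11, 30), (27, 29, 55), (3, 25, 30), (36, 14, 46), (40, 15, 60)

(4,19,40): 4+19 ≤ 40 → not valid
(12,22,35): 12+22 ≤ 35 → not valid
(27,37,67): 27+37 ≤ 67 → not valid
(4,11,30): 4+11 ≤ 30 → not valid
(27,29,55): 27+29 > 55 → valid
(3,25,30): 3+25 ≤ 30 → not valid
(14,36,46): 14+36 > 46 → valid
(15,40,60): 15+40 ≤ 60 → not valid
2 of the 8 triples form a triangle.

2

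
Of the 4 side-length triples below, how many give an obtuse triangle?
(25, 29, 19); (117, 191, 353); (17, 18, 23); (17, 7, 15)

1

(25,29,19): 19²+25² = 986 > 841 = 29² → acute
(117,191,353): 117+191 ≤ 353, not a triangle
(17,18,23): 17²+18² = 613 > 529 = 23² → acute
(17,7,15): 7²+15² = 274 < 289 = 17² → obtuse
1 of the 4 is obtuse.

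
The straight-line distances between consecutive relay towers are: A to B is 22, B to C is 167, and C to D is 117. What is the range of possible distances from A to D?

The maximum is all hops collinear in one direction: 22 + 167 + 117 = 306.
The longest hop is 167; the others sum to 139. Folding the others back against it leaves at least 167 − 139 = 28.

28 ≤ AD ≤ 306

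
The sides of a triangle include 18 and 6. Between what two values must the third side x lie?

12 < x < 24

By the triangle inequality, x must be less than 18 + 6 = 24 and greater than |18 − 6| = 12.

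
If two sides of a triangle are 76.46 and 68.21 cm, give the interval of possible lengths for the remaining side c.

By the triangle inequality, c must be less than 76.46 + 68.21 = 144.67 and greater than |76.46 − 68.21| = 8.25.

8.25 < c < 144.67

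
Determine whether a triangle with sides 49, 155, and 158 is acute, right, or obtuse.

Compare the square of the longest side to the sum of squares of the other two: 49² + 155² = 26426 > 24964 = 158².

acute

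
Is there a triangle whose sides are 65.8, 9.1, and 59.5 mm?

Yes

The longest side is 65.8, and the other two sum to 68.6.
Since 68.6 > 65.8, the triangle inequality holds.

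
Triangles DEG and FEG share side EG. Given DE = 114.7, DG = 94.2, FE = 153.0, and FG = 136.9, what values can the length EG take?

From triangle DEG: |114.7 − 94.2| < EG < 114.7 + 94.2, i.e. 20.5 < EG < 208.9.
From triangle FEG: 16.1 < EG < 289.9.
Both must hold, so EG lies in the intersection.

20.5 < EG < 208.9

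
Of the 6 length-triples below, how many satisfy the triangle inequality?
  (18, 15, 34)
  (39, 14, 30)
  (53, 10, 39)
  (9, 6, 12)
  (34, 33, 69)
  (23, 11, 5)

2

(15,18,34): 15+18 ≤ 34 → not valid
(14,30,39): 14+30 > 39 → valid
(10,39,53): 10+39 ≤ 53 → not valid
(6,9,12): 6+9 > 12 → valid
(33,34,69): 33+34 ≤ 69 → not valid
(5,11,23): 5+11 ≤ 23 → not valid
2 of the 6 triples form a triangle.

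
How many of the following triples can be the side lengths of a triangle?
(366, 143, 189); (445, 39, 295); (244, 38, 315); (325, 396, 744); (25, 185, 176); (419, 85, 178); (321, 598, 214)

1

(143,189,366): 143+189 ≤ 366 → not valid
(39,295,445): 39+295 ≤ 445 → not valid
(38,244,315): 38+244 ≤ 315 → not valid
(325,396,744): 325+396 ≤ 744 → not valid
(25,176,185): 25+176 > 185 → valid
(85,178,419): 85+178 ≤ 419 → not valid
(214,321,598): 214+321 ≤ 598 → not valid
1 of the 7 triples forms a triangle.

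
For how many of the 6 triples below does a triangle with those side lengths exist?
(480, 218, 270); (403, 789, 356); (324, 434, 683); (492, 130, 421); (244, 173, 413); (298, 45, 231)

4

(218,270,480): 218+270 > 480 → valid
(356,403,789): 356+403 ≤ 789 → not valid
(324,434,683): 324+434 > 683 → valid
(130,421,492): 130+421 > 492 → valid
(173,244,413): 173+244 > 413 → valid
(45,231,298): 45+231 ≤ 298 → not valid
4 of the 6 triples form a triangle.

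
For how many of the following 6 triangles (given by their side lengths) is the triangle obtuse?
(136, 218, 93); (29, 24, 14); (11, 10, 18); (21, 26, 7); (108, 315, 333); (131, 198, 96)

(136,218,93): 93²+136² = 27145 < 47524 = 218² → obtuse
(29,24,14): 14²+24² = 772 < 841 = 29² → obtuse
(11,10,18): 10²+11² = 221 < 324 = 18² → obtuse
(21,26,7): 7²+21² = 490 < 676 = 26² → obtuse
(108,315,333): 108²+315² = 110889 = 333² → right
(131,198,96): 96²+131² = 26377 < 39204 = 198² → obtuse
5 of the 6 are obtuse.

5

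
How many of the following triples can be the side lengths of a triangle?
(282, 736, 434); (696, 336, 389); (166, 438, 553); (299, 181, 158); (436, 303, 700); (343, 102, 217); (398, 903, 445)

4

(282,434,736): 282+434 ≤ 736 → not valid
(336,389,696): 336+389 > 696 → valid
(166,438,553): 166+438 > 553 → valid
(158,181,299): 158+181 > 299 → valid
(303,436,700): 303+436 > 700 → valid
(102,217,343): 102+217 ≤ 343 → not valid
(398,445,903): 398+445 ≤ 903 → not valid
4 of the 7 triples form a triangle.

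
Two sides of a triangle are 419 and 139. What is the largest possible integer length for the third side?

The third side must be strictly less than 419 + 139 = 558.
The largest integer below 558 is 557.

557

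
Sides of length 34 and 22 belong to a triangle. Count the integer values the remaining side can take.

The third side lies in the open interval (12, 56).
Integers from 13 to 55 inclusive: 55 − 13 + 1 = 43.

43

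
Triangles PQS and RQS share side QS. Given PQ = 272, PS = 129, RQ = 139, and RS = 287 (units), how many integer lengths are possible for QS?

252

From triangle PQS: 143 < QS < 401.
From triangle RQS: 148 < QS < 426.
Intersection: 148 < QS < 401, so integers 149 through 400: 252 values.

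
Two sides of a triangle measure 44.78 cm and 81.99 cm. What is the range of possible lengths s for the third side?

37.21 < s < 126.77 (cm)

By the triangle inequality, s must be less than 44.78 + 81.99 = 126.77 and greater than |44.78 − 81.99| = 37.21.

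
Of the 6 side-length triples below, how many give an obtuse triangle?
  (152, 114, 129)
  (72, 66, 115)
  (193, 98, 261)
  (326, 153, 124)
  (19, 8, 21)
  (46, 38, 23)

4

(152,114,129): 114²+129² = 29637 > 23104 = 152² → acute
(72,66,115): 66²+72² = 9540 < 13225 = 115² → obtuse
(193,98,261): 98²+193² = 46853 < 68121 = 261² → obtuse
(326,153,124): 124+153 ≤ 326, not a triangle
(19,8,21): 8²+19² = 425 < 441 = 21² → obtuse
(46,38,23): 23²+38² = 1973 < 2116 = 46² → obtuse
4 of the 6 are obtuse.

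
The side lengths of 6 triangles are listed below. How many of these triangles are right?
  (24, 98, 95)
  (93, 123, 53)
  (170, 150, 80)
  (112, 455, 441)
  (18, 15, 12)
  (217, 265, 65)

2

(24,98,95): 24²+95² = 9601 < 9604 = 98² → obtuse
(93,123,53): 53²+93² = 11458 < 15129 = 123² → obtuse
(170,150,80): 80²+150² = 28900 = 170² → right
(112,455,441): 112²+441² = 207025 = 455² → right
(18,15,12): 12²+15² = 369 > 324 = 18² → acute
(217,265,65): 65²+217² = 51314 < 70225 = 265² → obtuse
2 of the 6 are right.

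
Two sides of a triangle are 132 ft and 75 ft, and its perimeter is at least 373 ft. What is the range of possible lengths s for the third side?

166 ≤ s < 207

Triangle inequality alone gives 57 < s < 207.
The perimeter condition gives s ≥ 373 − 132 − 75 = 166.
Intersecting the two: 166 ≤ s < 207.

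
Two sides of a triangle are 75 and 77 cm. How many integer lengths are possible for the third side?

The third side lies in the open interval (2, 152).
Integers from 3 to 151 inclusive: 151 − 3 + 1 = 149.

149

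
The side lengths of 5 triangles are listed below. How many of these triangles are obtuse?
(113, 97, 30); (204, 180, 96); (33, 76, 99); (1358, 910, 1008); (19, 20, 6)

3

(113,97,30): 30²+97² = 10309 < 12769 = 113² → obtuse
(204,180,96): 96²+180² = 41616 = 204² → right
(33,76,99): 33²+76² = 6865 < 9801 = 99² → obtuse
(1358,910,1008): 910²+1008² = 1844164 = 1358² → right
(19,20,6): 6²+19² = 397 < 400 = 20² → obtuse
3 of the 5 are obtuse.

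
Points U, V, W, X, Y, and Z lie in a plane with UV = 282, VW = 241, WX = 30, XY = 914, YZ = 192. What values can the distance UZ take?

The maximum is all hops collinear in one direction: 282 + 241 + 30 + 914 + 192 = 1659.
The longest hop is 914; the others sum to 745. Folding the others back against it leaves at least 914 − 745 = 169.

169 ≤ UZ ≤ 1659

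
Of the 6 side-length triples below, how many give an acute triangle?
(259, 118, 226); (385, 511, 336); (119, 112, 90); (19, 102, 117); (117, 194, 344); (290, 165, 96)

1

(259,118,226): 118²+226² = 65000 < 67081 = 259² → obtuse
(385,511,336): 336²+385² = 261121 = 511² → right
(119,112,90): 90²+112² = 20644 > 14161 = 119² → acute
(19,102,117): 19²+102² = 10765 < 13689 = 117² → obtuse
(117,194,344): 117+194 ≤ 344, not a triangle
(290,165,96): 96+165 ≤ 290, not a triangle
1 of the 6 is acute.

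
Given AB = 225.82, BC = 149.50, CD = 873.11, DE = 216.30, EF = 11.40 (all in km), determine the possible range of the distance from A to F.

270.09 ≤ AF ≤ 1476.13 km

The maximum is all hops collinear in one direction: 225.82 + 149.50 + 873.11 + 216.30 + 11.40 = 1476.13.
The longest hop is 873.11; the others sum to 603.02. Folding the others back against it leaves at least 873.11 − 603.02 = 270.09.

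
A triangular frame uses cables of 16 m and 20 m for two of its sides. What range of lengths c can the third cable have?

4 < c < 36 (m)

By the triangle inequality, c must be less than 16 + 20 = 36 and greater than |16 − 20| = 4.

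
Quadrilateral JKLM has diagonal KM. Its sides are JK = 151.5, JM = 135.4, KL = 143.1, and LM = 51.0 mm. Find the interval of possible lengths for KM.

92.1 < KM < 194.1

From triangle JKM: |151.5 − 135.4| < KM < 151.5 + 135.4, i.e. 16.1 < KM < 286.9.
From triangle LKM: 92.1 < KM < 194.1.
Both must hold, so KM lies in the intersection.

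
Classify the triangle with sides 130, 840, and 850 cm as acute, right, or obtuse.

right

Compare the square of the longest side to the sum of squares of the other two: 130² + 840² = 722500 = 850².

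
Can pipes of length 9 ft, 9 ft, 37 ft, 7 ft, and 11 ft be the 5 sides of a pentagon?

No

For a pentagon, each side must be shorter than the sum of the others.
Here the longest side is 37, but the remaining 4 sides sum to only 36.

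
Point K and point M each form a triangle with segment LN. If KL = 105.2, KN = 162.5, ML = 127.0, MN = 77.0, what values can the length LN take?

57.3 < LN < 204.0

From triangle KLN: |105.2 − 162.5| < LN < 105.2 + 162.5, i.e. 57.3 < LN < 267.7.
From triangle MLN: 50.0 < LN < 204.0.
Both must hold, so LN lies in the intersection.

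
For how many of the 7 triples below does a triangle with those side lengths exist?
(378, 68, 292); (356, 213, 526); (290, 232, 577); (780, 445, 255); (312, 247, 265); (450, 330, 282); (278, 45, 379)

(68,292,378): 68+292 ≤ 378 → not valid
(213,356,526): 213+356 > 526 → valid
(232,290,577): 232+290 ≤ 577 → not valid
(255,445,780): 255+445 ≤ 780 → not valid
(247,265,312): 247+265 > 312 → valid
(282,330,450): 282+330 > 450 → valid
(45,278,379): 45+278 ≤ 379 → not valid
3 of the 7 triples form a triangle.

3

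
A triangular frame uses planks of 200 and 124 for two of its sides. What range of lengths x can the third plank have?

76 < x < 324

By the triangle inequality, x must be less than 200 + 124 = 324 and greater than |200 − 124| = 76.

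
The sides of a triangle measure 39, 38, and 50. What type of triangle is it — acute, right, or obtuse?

Compare the square of the longest side to the sum of squares of the other two: 38² + 39² = 2965 > 2500 = 50².

acute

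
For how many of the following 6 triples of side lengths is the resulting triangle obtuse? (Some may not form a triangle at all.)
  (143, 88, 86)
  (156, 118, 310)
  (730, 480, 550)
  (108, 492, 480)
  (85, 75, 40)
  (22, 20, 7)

(143,88,86): 86²+88² = 15140 < 20449 = 143² → obtuse
(156,118,310): 118+156 ≤ 310, not a triangle
(730,480,550): 480²+550² = 532900 = 730² → right
(108,492,480): 108²+480² = 242064 = 492² → right
(85,75,40): 40²+75² = 7225 = 85² → right
(22,20,7): 7²+20² = 449 < 484 = 22² → obtuse
2 of the 6 are obtuse.

2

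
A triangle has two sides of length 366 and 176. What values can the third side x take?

By the triangle inequality, x must be less than 366 + 176 = 542 and greater than |366 − 176| = 190.

190 < x < 542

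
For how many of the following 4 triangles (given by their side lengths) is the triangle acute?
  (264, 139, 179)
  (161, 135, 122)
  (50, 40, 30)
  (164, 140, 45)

(264,139,179): 139²+179² = 51362 < 69696 = 264² → obtuse
(161,135,122): 122²+135² = 33109 > 25921 = 161² → acute
(50,40,30): 30²+40² = 2500 = 50² → right
(164,140,45): 45²+140² = 21625 < 26896 = 164² → obtuse
1 of the 4 is acute.

1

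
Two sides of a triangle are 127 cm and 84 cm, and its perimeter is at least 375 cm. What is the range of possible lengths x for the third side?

Triangle inequality alone gives 43 < x < 211.
The perimeter condition gives x ≥ 375 − 127 − 84 = 164.
Intersecting the two: 164 ≤ x < 211.

164 ≤ x < 211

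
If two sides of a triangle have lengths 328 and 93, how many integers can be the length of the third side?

185

The third side lies in the open interval (235, 421).
Integers from 236 to 420 inclusive: 420 − 236 + 1 = 185.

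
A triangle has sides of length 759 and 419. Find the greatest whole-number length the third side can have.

1177

The third side must be strictly less than 759 + 419 = 1178.
The largest integer below 1178 is 1177.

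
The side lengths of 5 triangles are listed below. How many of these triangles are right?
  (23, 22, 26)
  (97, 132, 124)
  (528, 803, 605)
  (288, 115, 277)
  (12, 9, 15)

(23,22,26): 22²+23² = 1013 > 676 = 26² → acute
(97,132,124): 97²+124² = 24785 > 17424 = 132² → acute
(528,803,605): 528²+605² = 644809 = 803² → right
(288,115,277): 115²+277² = 89954 > 82944 = 288² → acute
(12,9,15): 9²+12² = 225 = 15² → right
2 of the 5 are right.

2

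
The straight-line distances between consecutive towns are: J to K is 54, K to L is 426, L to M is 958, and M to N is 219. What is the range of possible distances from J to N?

259 ≤ JN ≤ 1657

The maximum is all hops collinear in one direction: 54 + 426 + 958 + 219 = 1657.
The longest hop is 958; the others sum to 699. Folding the others back against it leaves at least 958 − 699 = 259.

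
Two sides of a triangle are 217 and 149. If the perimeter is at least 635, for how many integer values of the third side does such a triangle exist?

Triangle inequality: 68 < x < 366. Perimeter ≥ 635 gives x ≥ 635 − 217 − 149 = 269.
So 269 ≤ x < 366; integers 269 through 365: 97 values.

97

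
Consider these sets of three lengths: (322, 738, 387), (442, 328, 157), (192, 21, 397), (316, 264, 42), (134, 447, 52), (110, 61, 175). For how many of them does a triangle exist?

1

(322,387,738): 322+387 ≤ 738 → not valid
(157,328,442): 157+328 > 442 → valid
(21,192,397): 21+192 ≤ 397 → not valid
(42,264,316): 42+264 ≤ 316 → not valid
(52,134,447): 52+134 ≤ 447 → not valid
(61,110,175): 61+110 ≤ 175 → not valid
1 of the 6 triples forms a triangle.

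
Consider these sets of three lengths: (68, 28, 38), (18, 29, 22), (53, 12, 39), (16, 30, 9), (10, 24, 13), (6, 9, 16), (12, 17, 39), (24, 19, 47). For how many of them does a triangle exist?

1

(28,38,68): 28+38 ≤ 68 → not valid
(18,22,29): 18+22 > 29 → valid
(12,39,53): 12+39 ≤ 53 → not valid
(9,16,30): 9+16 ≤ 30 → not valid
(10,13,24): 10+13 ≤ 24 → not valid
(6,9,16): 6+9 ≤ 16 → not valid
(12,17,39): 12+17 ≤ 39 → not valid
(19,24,47): 19+24 ≤ 47 → not valid
1 of the 8 triples forms a triangle.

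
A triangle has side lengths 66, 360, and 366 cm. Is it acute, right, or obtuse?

Compare the square of the longest side to the sum of squares of the other two: 66² + 360² = 133956 = 366².

right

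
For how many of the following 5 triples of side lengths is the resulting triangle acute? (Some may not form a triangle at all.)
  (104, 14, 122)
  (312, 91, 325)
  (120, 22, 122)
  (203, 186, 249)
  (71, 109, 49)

(104,14,122): 14+104 ≤ 122, not a triangle
(312,91,325): 91²+312² = 105625 = 325² → right
(120,22,122): 22²+120² = 14884 = 122² → right
(203,186,249): 186²+203² = 75805 > 62001 = 249² → acute
(71,109,49): 49²+71² = 7442 < 11881 = 109² → obtuse
1 of the 5 is acute.

1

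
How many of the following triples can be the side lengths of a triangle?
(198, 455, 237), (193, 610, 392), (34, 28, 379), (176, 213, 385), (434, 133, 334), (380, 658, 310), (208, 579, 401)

(198,237,455): 198+237 ≤ 455 → not valid
(193,392,610): 193+392 ≤ 610 → not valid
(28,34,379): 28+34 ≤ 379 → not valid
(176,213,385): 176+213 > 385 → valid
(133,334,434): 133+334 > 434 → valid
(310,380,658): 310+380 > 658 → valid
(208,401,579): 208+401 > 579 → valid
4 of the 7 triples form a triangle.

4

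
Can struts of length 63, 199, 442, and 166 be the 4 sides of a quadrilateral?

No

For a quadrilateral, each side must be shorter than the sum of the others.
Here the longest side is 442, but the remaining 3 sides sum to only 428.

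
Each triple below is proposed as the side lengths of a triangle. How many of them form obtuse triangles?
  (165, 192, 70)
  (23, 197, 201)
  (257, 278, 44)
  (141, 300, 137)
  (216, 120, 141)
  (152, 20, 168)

5

(165,192,70): 70²+165² = 32125 < 36864 = 192² → obtuse
(23,197,201): 23²+197² = 39338 < 40401 = 201² → obtuse
(257,278,44): 44²+257² = 67985 < 77284 = 278² → obtuse
(141,300,137): 137+141 ≤ 300, not a triangle
(216,120,141): 120²+141² = 34281 < 46656 = 216² → obtuse
(152,20,168): 20²+152² = 23504 < 28224 = 168² → obtuse
5 of the 6 are obtuse.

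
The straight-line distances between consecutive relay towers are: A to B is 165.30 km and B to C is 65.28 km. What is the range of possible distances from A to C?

By the triangle inequality, |165.30 − 65.28| ≤ AC ≤ 165.30 + 65.28.

100.02 ≤ AC ≤ 230.58 km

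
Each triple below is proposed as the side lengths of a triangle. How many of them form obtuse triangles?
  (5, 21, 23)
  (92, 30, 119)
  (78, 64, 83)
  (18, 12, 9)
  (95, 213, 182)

4

(5,21,23): 5²+21² = 466 < 529 = 23² → obtuse
(92,30,119): 30²+92² = 9364 < 14161 = 119² → obtuse
(78,64,83): 64²+78² = 10180 > 6889 = 83² → acute
(18,12,9): 9²+12² = 225 < 324 = 18² → obtuse
(95,213,182): 95²+182² = 42149 < 45369 = 213² → obtuse
4 of the 5 are obtuse.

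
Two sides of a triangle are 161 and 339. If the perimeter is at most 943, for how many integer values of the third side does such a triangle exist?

265

Triangle inequality: 178 < x < 500. Perimeter ≤ 943 gives x ≤ 943 − 161 − 339 = 443.
So 178 < x ≤ 443; integers 179 through 443: 265 values.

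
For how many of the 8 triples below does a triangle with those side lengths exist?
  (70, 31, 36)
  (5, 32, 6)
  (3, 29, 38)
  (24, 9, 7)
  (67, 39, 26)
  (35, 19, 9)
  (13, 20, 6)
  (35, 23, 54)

1

(31,36,70): 31+36 ≤ 70 → not valid
(5,6,32): 5+6 ≤ 32 → not valid
(3,29,38): 3+29 ≤ 38 → not valid
(7,9,24): 7+9 ≤ 24 → not valid
(26,39,67): 26+39 ≤ 67 → not valid
(9,19,35): 9+19 ≤ 35 → not valid
(6,13,20): 6+13 ≤ 20 → not valid
(23,35,54): 23+35 > 54 → valid
1 of the 8 triples forms a triangle.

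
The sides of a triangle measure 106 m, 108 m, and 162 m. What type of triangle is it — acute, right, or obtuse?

Compare the square of the longest side to the sum of squares of the other two: 106² + 108² = 22900 < 26244 = 162².

obtuse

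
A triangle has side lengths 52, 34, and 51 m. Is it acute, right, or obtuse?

acute

Compare the square of the longest side to the sum of squares of the other two: 34² + 51² = 3757 > 2704 = 52².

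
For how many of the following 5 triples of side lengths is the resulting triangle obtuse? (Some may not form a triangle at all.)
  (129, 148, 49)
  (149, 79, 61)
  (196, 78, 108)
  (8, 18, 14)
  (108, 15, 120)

(129,148,49): 49²+129² = 19042 < 21904 = 148² → obtuse
(149,79,61): 61+79 ≤ 149, not a triangle
(196,78,108): 78+108 ≤ 196, not a triangle
(8,18,14): 8²+14² = 260 < 324 = 18² → obtuse
(108,15,120): 15²+108² = 11889 < 14400 = 120² → obtuse
3 of the 5 are obtuse.

3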